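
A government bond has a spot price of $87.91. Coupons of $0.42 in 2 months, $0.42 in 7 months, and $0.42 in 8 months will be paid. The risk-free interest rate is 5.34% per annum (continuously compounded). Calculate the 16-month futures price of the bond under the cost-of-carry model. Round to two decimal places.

PV(coupons) I = 0.42·e^(−0.0534·2/12) + 0.42·e^(−0.0534·7/12) + 0.42·e^(−0.0534·8/12)
I = 0.4163 + 0.4071 + 0.4053 = 1.2287
F = (S − I)·e^(rT) = (87.91 − 1.2287) · e^(0.0534·16/12)
= 86.6813 · e^0.071200 = 86.6813 × 1.073796 = $93.08

$93.08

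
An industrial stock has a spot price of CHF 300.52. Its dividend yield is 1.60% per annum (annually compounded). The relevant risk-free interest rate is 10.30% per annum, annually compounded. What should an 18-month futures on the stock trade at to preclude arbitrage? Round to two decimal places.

CHF 339.94

F = S · (1+r)^T / (1+q)^T
= 300.52 × 1.158413 / 1.024096 = 300.52 × 1.131157
F = CHF 339.94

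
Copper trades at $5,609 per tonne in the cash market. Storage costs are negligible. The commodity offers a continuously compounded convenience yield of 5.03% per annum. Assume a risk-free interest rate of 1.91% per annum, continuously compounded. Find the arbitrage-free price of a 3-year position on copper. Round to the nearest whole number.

Net carry = r + u − y = 0.0191 + 0.0000 − 0.0503 = -0.0312
F = S·e^((r+u−y)T) = 5609 · e^(-0.0312 × 3) = 5609 · e^-0.093600
= 5609 × 0.910647 = $5,108 per tonne

$5,108 per tonne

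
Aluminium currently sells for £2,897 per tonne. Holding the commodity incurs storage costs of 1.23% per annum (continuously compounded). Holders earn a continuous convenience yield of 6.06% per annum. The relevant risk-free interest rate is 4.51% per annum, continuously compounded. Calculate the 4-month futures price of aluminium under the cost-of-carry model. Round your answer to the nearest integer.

Net carry = r + u − y = 0.0451 + 0.0123 − 0.0606 = -0.0032
F = S·e^((r+u−y)T) = 2897 · e^(-0.0032 × 4/12) = 2897 · e^-0.001067
= 2897 × 0.998934 = £2,894 per tonne

£2,894 per tonne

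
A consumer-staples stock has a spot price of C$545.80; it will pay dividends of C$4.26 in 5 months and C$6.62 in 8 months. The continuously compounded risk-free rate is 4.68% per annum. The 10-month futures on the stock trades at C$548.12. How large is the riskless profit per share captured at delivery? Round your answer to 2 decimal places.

PV(dividends) I = 4.26·e^(−0.0468·5/12) + 6.62·e^(−0.0468·8/12) = 10.5944
Fair futures F* = (S − I)·e^(rT) = (545.80 − 10.5944)·e^0.039000 = 535.2056 × 1.039770 = 556.4907
Market C$548.12 < fair 556.4907: forward underpriced → reverse cash-and-carry (short the stock, invest proceeds at r, pay the dividends, go long the forward).
Profit at T = |F_mkt − F*| = |548.12 − 556.4907| = C$8.37 per share

C$8.37 per share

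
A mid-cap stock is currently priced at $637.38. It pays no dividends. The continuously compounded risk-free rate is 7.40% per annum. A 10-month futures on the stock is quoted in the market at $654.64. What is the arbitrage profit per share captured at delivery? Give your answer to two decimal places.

Fair futures: F* = S·e^(carry·T), with carry = r = 0.0740
F* = 637.38 · e^(0.0740 × 10/12) = 637.38 · e^0.061667 = 637.38 × 1.063608 = $677.9225
Market $654.64 < fair $677.9225: forward underpriced → reverse cash-and-carry (short spot, go long the forward).
At maturity, profit = |F_mkt − F*| = |654.64 − 677.9225| = $23.28 per share

$23.28 per share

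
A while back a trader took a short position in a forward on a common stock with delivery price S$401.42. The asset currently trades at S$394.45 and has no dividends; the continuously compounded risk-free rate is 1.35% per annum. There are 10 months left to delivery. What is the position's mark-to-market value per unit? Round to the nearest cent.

Current fair forward for the remaining 10 months: F = S·e^(r·T), r = 0.0135
F = 394.45 · e^(0.0135 × 10/12) = 394.45 × 1.011314 = 398.9128
Value of long forward = (F − K)·e^(−rT) = (398.9128 − 401.42) · e^(−0.0135·10/12)
= -2.5072 × 0.988813 = -2.48
Short position value = −(long value) = S$2.48

S$2.48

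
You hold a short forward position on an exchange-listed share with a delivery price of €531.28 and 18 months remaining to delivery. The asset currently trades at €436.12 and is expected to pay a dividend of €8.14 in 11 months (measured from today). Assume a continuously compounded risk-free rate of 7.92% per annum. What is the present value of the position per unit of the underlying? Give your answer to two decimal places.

€43.22

PV(remaining dividends) I = 8.14·e^(−0.0792·11/12) = 7.5700
Current forward F = (S − I)·e^(rT) = (436.12 − 7.5700)·e^(0.0792·18/12) = 428.5500 × 1.126145 = 482.6094
Value (long) = (F − K)·e^(−rT) = (482.6094 − 531.28) × 0.887985 = -43.2188
Short position value = −(long value) = €43.22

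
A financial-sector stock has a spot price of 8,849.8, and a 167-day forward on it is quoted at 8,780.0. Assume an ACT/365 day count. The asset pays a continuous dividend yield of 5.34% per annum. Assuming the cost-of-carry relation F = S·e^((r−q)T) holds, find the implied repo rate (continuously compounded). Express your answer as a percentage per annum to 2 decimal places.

3.61%

From F = S·e^((r−q)T): (r − q) = ln(F/S)/T
ln(8780.0/8849.8) = ln(0.992113) = -0.007918
(r − q) = -0.007918 / (167/365) = -0.017306
r = ln(F/S)/T + q = -0.017306 + 0.0534 = 0.036094
r = 3.61%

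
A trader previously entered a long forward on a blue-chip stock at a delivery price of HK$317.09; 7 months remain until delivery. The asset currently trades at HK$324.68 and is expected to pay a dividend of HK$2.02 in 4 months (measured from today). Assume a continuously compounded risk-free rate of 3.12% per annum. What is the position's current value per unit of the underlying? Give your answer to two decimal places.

PV(remaining dividends) I = 2.02·e^(−0.0312·4/12) = 1.9991
Current forward F = (S − I)·e^(rT) = (324.68 − 1.9991)·e^(0.0312·7/12) = 322.6809 × 1.018367 = 328.6076
Value (long) = (F − K)·e^(−rT) = (328.6076 − 317.09) × 0.981965 = 11.3099
Value = HK$11.31

HK$11.31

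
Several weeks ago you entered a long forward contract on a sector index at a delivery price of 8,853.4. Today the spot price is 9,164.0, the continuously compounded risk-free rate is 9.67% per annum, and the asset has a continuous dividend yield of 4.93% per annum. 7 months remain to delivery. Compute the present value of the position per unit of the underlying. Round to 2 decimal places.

536.39

Current fair forward for the remaining 7 months: F = S·e^((r − q)·T), (r − q) = 0.0967 − 0.0493 = 0.0474
F = 9164.0 · e^(0.0474 × 7/12) = 9164.0 × 1.02803581 = 9420.9202
Value of long forward = (F − K)·e^(−rT) = (9420.9202 − 8853.4) · e^(−0.0967·7/12)
= 567.5202 × 0.94515312 = 536.39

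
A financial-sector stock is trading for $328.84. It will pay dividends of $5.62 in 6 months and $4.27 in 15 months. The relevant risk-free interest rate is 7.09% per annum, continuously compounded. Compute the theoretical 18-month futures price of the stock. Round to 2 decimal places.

$355.36

PV(dividends) I = 5.62·e^(−0.0709·6/12) + 4.27·e^(−0.0709·15/12)
I = 5.4243 + 3.9079 = 9.3322
F = (S − I)·e^(rT) = (328.84 − 9.3322) · e^(0.0709·18/12)
= 319.5078 · e^0.106350 = 319.5078 × 1.112211 = $355.36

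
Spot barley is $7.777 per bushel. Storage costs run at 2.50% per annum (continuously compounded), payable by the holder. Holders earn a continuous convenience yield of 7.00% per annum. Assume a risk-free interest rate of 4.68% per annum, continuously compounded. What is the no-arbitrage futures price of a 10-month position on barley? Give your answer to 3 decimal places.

Net carry = r + u − y = 0.0468 + 0.0250 − 0.0700 = 0.0018
F = S·e^((r+u−y)T) = 7.777 · e^(0.0018 × 10/12) = 7.777 · e^0.001500
= 7.777 × 1.001501 = $7.789 per bushel

$7.789 per bushel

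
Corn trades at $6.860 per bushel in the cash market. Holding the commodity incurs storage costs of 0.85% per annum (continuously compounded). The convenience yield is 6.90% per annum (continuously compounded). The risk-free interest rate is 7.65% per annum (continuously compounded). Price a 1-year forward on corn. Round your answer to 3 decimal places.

$6.971 per bushel

Net carry = r + u − y = 0.0765 + 0.0085 − 0.0690 = 0.0160
F = S·e^((r+u−y)T) = 6.860 · e^(0.0160 × 1) = 6.860 · e^0.016000
= 6.860 × 1.016129 = $6.971 per bushel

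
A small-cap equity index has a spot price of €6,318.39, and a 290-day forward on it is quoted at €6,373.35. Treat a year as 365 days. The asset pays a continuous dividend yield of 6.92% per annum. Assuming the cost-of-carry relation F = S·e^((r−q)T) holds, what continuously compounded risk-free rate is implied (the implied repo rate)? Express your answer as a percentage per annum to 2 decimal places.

8.01%

From F = S·e^((r−q)T): (r − q) = ln(F/S)/T
ln(6373.35/6318.39) = ln(1.008698) = 0.008660
(r − q) = 0.008660 / (290/365) = 0.010900
r = ln(F/S)/T + q = 0.010900 + 0.0692 = 0.080100
r = 8.01%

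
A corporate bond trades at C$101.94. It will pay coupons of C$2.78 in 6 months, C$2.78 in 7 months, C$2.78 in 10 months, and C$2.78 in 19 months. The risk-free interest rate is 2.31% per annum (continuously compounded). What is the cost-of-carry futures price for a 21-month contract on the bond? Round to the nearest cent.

PV(coupons) I = 2.78·e^(−0.0231·6/12) + 2.78·e^(−0.0231·7/12) + 2.78·e^(−0.0231·10/12) + 2.78·e^(−0.0231·19/12)
I = 2.7481 + 2.7428 + 2.7270 + 2.6802 = 10.8981
F = (S − I)·e^(rT) = (101.94 − 10.8981) · e^(0.0231·21/12)
= 91.0419 · e^0.040425 = 91.0419 × 1.041253 = C$94.80

C$94.80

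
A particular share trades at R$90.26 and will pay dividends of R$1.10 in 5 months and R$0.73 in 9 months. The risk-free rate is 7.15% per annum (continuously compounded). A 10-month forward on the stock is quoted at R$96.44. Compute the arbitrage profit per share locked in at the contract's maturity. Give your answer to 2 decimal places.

R$2.51 per share

PV(dividends) I = 1.10·e^(−0.0715·5/12) + 0.73·e^(−0.0715·9/12) = 1.7596
Fair forward F* = (S − I)·e^(rT) = (90.26 − 1.7596)·e^0.059583 = 88.5004 × 1.061394 = 93.9338
Market R$96.44 > fair 93.9338: forward overpriced → cash-and-carry (borrow at r, buy the stock and collect the dividends, short the forward).
Profit at T = |F_mkt − F*| = |96.44 − 93.9338| = R$2.51 per share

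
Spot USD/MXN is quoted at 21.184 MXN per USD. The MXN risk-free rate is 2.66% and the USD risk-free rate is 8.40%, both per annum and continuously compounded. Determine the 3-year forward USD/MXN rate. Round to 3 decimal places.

17.833

F = S·e^((r_MXN − r_USD)T) = 21.184 · e^((0.0266 − 0.0840) × 3)
= 21.184 · e^-0.172200 = 21.184 × 0.841811
F = 17.833 MXN per USD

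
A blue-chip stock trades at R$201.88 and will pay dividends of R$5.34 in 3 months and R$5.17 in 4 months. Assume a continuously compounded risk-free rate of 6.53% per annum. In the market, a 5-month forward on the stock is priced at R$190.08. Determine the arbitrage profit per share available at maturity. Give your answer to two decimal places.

R$6.77 per share

PV(dividends) I = 5.34·e^(−0.0653·3/12) + 5.17·e^(−0.0653·4/12) = 10.3122
Fair forward F* = (S − I)·e^(rT) = (201.88 − 10.3122)·e^0.027208 = 191.5678 × 1.027582 = 196.8516
Market R$190.08 < fair 196.8516: forward underpriced → reverse cash-and-carry (short the stock, invest proceeds at r, pay the dividends, go long the forward).
Profit at T = |F_mkt − F*| = |190.08 − 196.8516| = R$6.77 per share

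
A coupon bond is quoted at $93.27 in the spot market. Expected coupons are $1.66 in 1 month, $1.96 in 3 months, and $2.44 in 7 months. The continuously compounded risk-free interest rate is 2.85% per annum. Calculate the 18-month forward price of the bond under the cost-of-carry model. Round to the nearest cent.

$91.08

PV(coupons) I = 1.66·e^(−0.0285·1/12) + 1.96·e^(−0.0285·3/12) + 2.44·e^(−0.0285·7/12)
I = 1.6561 + 1.9461 + 2.3998 = 6.0020
F = (S − I)·e^(rT) = (93.27 − 6.0020) · e^(0.0285·18/12)
= 87.2680 · e^0.042750 = 87.2680 × 1.043677 = $91.08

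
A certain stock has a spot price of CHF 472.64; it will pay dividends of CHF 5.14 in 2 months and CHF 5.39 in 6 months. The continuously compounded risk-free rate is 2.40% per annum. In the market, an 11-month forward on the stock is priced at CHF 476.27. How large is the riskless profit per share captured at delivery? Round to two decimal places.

CHF 3.79 per share

PV(dividends) I = 5.14·e^(−0.0240·2/12) + 5.39·e^(−0.0240·6/12) = 10.4452
Fair forward F* = (S − I)·e^(rT) = (472.64 − 10.4452)·e^0.022000 = 462.1948 × 1.022244 = 472.4759
Market CHF 476.27 > fair 472.4759: forward overpriced → cash-and-carry (borrow at r, buy the stock and collect the dividends, short the forward).
Profit at T = |F_mkt − F*| = |476.27 − 472.4759| = CHF 3.79 per share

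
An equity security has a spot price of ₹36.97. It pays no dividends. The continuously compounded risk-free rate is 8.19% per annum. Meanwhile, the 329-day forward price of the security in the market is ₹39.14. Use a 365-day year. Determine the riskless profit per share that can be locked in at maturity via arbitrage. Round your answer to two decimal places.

Fair forward: F* = S·e^(carry·T), with carry = r = 0.0819
F* = 36.97 · e^(0.0819 × 329/365) = 36.97 · e^0.073822 = 36.97 × 1.076615 = ₹39.8025
Market ₹39.14 < fair ₹39.8025: forward underpriced → reverse cash-and-carry (short spot, go long the forward).
At maturity, profit = |F_mkt − F*| = |39.14 − 39.8025| = ₹0.66 per share

₹0.66 per share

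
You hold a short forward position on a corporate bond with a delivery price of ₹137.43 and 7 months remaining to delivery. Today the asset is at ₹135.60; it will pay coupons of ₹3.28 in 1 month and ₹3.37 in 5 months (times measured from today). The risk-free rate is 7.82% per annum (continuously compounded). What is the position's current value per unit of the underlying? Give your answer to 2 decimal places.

₹2.22

PV(remaining coupons) I = 3.28·e^(−0.0782·1/12) + 3.37·e^(−0.0782·5/12) = 6.5207
Current forward F = (S − I)·e^(rT) = (135.60 − 6.5207)·e^(0.0782·7/12) = 129.0793 × 1.046673 = 135.1038
Value (long) = (F − K)·e^(−rT) = (135.1038 − 137.43) × 0.955408 = -2.2225
Short position value = −(long value) = ₹2.22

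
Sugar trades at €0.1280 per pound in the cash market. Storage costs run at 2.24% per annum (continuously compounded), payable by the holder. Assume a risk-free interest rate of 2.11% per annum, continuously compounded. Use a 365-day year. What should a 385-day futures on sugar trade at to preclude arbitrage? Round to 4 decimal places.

€0.1340 per pound

Net carry = r + u − y = 0.0211 + 0.0224 − 0.0000 = 0.0435
F = S·e^((r+u−y)T) = 0.1280 · e^(0.0435 × 385/365) = 0.1280 · e^0.045884
= 0.1280 × 1.046953 = €0.1340 per pound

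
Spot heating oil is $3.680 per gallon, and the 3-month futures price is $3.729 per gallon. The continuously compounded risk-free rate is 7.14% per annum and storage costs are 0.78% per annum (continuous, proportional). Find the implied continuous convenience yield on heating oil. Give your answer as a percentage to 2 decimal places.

F = S·e^((r+u−y)T) ⇒ (r+u−y) = ln(F/S)/T
ln(3.729/3.680) = 0.013227; /T ⇒ 0.052908
y = r + u − ln(F/S)/T = 0.0714 + 0.0078 − 0.052908 = 0.026292
y = 2.63%

2.63%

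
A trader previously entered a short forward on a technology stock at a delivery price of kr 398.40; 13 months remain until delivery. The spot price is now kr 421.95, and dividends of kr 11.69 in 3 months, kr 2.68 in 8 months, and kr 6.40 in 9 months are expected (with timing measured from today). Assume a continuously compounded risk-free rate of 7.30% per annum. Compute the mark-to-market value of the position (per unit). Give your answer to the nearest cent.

PV(remaining dividends) I = 11.69·e^(−0.0730·3/12) + 2.68·e^(−0.0730·8/12) + 6.40·e^(−0.0730·9/12) = 20.0903
Current forward F = (S − I)·e^(rT) = (421.95 − 20.0903)·e^(0.0730·13/12) = 401.8597 × 1.082295 = 434.9307
Value (long) = (F − K)·e^(−rT) = (434.9307 − 398.40) × 0.923963 = 33.7530
Short position value = −(long value) = -kr 33.75

-kr 33.75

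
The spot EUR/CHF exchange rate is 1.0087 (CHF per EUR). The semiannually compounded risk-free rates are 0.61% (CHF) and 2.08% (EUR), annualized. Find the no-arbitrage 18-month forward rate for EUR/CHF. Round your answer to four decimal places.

By covered interest parity, F = S · (1+r_CHF/2)^(2T) / (1+r_EUR/2)^(2T)
= 1.0087 × 1.009178 / 1.031526 = 1.0087 × 0.978335
F = 0.9868 CHF per EUR

0.9868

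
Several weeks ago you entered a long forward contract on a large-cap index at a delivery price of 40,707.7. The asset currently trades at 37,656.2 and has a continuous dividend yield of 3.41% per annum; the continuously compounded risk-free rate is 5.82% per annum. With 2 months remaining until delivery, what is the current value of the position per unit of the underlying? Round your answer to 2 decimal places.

Current fair forward for the remaining 2 months: F = S·e^((r − q)·T), (r − q) = 0.0582 − 0.0341 = 0.0241
F = 37656.2 · e^(0.0241 × 2/12) = 37656.2 × 1.00402474 = 37807.7564
Value of long forward = (F − K)·e^(−rT) = (37807.7564 − 40707.7) · e^(−0.0582·2/12)
= -2899.9436 × 0.99034689 = -2871.95

-2871.95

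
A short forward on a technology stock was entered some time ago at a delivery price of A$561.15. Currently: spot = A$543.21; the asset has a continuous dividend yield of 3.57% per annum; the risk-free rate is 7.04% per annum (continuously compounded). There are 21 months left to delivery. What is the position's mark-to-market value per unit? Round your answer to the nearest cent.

-A$14.21

Current fair forward for the remaining 21 months: F = S·e^((r − q)·T), (r − q) = 0.0704 − 0.0357 = 0.0347
F = 543.21 · e^(0.0347 × 21/12) = 543.21 × 1.062607 = 577.2187
Value of long forward = (F − K)·e^(−rT) = (577.2187 − 561.15) · e^(−0.0704·21/12)
= 16.0687 × 0.884087 = 14.21
Short position value = −(long value) = -A$14.21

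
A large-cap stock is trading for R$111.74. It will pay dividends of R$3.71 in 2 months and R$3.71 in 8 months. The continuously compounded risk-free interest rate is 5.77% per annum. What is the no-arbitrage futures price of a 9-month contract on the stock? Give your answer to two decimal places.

PV(dividends) I = 3.71·e^(−0.0577·2/12) + 3.71·e^(−0.0577·8/12)
I = 3.6745 + 3.5700 = 7.2445
F = (S − I)·e^(rT) = (111.74 − 7.2445) · e^(0.0577·9/12)
= 104.4955 · e^0.043275 = 104.4955 × 1.044225 = R$109.12

R$109.12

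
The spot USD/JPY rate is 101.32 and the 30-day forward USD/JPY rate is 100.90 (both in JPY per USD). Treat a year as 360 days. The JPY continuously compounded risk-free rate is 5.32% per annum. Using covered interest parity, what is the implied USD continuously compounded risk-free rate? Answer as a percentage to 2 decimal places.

10.30%

F = S·e^((r_JPY − r_USD)T) ⇒ r_USD = r_JPY − ln(F/S)/T
ln(100.90/101.32) = -0.004154; /(30/360) = -0.049848
r_USD = 0.0532 + 0.049848 = 0.103048
r_USD = 10.30%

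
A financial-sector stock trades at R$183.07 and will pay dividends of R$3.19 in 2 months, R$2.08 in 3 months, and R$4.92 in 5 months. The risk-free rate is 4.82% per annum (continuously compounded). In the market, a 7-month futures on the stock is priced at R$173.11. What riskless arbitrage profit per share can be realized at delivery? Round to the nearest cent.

PV(dividends) I = 3.19·e^(−0.0482·2/12) + 2.08·e^(−0.0482·3/12) + 4.92·e^(−0.0482·5/12) = 10.0417
Fair futures F* = (S − I)·e^(rT) = (183.07 − 10.0417)·e^0.028117 = 173.0283 × 1.028516 = 177.9624
Market R$173.11 < fair 177.9624: forward underpriced → reverse cash-and-carry (short the stock, invest proceeds at r, pay the dividends, go long the forward).
Profit at T = |F_mkt − F*| = |173.11 − 177.9624| = R$4.85 per share

R$4.85 per share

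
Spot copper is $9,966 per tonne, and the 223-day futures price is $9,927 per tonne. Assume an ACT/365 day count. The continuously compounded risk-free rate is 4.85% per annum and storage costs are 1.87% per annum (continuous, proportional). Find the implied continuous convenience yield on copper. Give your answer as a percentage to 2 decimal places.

7.36%

F = S·e^((r+u−y)T) ⇒ (r+u−y) = ln(F/S)/T
ln(9927/9966) = -0.003921; /T ⇒ -0.006418
y = r + u − ln(F/S)/T = 0.0485 + 0.0187 + 0.006418 = 0.073618
y = 7.36%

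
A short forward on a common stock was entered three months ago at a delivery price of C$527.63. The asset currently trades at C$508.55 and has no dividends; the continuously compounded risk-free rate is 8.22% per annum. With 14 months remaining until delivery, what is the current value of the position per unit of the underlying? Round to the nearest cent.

-C$29.17

Current fair forward for the remaining 14 months: F = S·e^(r·T), r = 0.0822
F = 508.55 · e^(0.0822 × 14/12) = 508.55 × 1.100649 = 559.7350
Value of long forward = (F − K)·e^(−rT) = (559.7350 − 527.63) · e^(−0.0822·14/12)
= 32.1050 × 0.908555 = 29.17
Short position value = −(long value) = -C$29.17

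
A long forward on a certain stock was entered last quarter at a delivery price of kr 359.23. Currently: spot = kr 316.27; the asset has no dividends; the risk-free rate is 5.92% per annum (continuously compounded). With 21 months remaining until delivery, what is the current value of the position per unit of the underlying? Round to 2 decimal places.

Current fair forward for the remaining 21 months: F = S·e^(r·T), r = 0.0592
F = 316.27 · e^(0.0592 × 21/12) = 316.27 × 1.109157 = 350.7931
Value of long forward = (F − K)·e^(−rT) = (350.7931 − 359.23) · e^(−0.0592·21/12)
= -8.4369 × 0.901586 = -7.61

-kr 7.61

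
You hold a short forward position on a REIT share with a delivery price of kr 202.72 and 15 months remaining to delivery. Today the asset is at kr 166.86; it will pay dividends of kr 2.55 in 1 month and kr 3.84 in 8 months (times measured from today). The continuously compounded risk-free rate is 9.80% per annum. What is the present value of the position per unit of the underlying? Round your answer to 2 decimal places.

kr 18.61

PV(remaining dividends) I = 2.55·e^(−0.0980·1/12) + 3.84·e^(−0.0980·8/12) = 6.1264
Current forward F = (S − I)·e^(rT) = (166.86 − 6.1264)·e^(0.0980·15/12) = 160.7336 × 1.130319 = 181.6802
Value (long) = (F − K)·e^(−rT) = (181.6802 − 202.72) × 0.884706 = -18.6140
Short position value = −(long value) = kr 18.61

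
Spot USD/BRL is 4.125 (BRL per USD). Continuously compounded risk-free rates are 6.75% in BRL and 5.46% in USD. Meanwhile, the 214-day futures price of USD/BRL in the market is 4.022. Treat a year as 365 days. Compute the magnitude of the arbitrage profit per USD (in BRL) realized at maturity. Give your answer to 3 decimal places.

Fair futures: F* = S·e^(carry·T), with carry = (r_BRL − r_USD) = 0.0675 − 0.0546 = 0.0129
F* = 4.125 · e^(0.0129 × 214/365) = 4.125 · e^0.007563 = 4.125 × 1.007592 = 4.1563
Market 4.022 < fair 4.1563: forward underpriced → reverse cash-and-carry (short spot, go long the forward).
At maturity, profit = |F_mkt − F*| = |4.022 − 4.1563| = 0.134 per USD (in BRL)

0.134 per USD (in BRL)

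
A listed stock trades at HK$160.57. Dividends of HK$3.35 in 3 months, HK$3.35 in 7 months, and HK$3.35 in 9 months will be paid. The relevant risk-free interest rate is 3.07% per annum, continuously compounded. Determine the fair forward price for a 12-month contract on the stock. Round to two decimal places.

HK$155.38

PV(dividends) I = 3.35·e^(−0.0307·3/12) + 3.35·e^(−0.0307·7/12) + 3.35·e^(−0.0307·9/12)
I = 3.3244 + 3.2905 + 3.2737 = 9.8886
F = (S − I)·e^(rT) = (160.57 − 9.8886) · e^(0.0307·12/12)
= 150.6814 · e^0.030700 = 150.6814 × 1.031176 = HK$155.38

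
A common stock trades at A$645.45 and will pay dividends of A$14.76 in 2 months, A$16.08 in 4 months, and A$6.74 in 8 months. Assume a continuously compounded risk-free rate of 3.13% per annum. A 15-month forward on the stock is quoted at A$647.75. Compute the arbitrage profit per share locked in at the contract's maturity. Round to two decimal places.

A$15.23 per share

PV(dividends) I = 14.76·e^(−0.0313·2/12) + 16.08·e^(−0.0313·4/12) + 6.74·e^(−0.0313·8/12) = 37.1971
Fair forward F* = (S − I)·e^(rT) = (645.45 − 37.1971)·e^0.039125 = 608.2529 × 1.039900 = 632.5222
Market A$647.75 > fair 632.5222: forward overpriced → cash-and-carry (borrow at r, buy the stock and collect the dividends, short the forward).
Profit at T = |F_mkt − F*| = |647.75 − 632.5222| = A$15.23 per share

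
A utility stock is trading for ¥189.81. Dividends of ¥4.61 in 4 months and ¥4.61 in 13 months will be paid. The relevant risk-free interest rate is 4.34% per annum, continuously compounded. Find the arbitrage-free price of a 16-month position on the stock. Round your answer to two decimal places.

¥191.64

PV(dividends) I = 4.61·e^(−0.0434·4/12) + 4.61·e^(−0.0434·13/12)
I = 4.5438 + 4.3983 = 8.9421
F = (S − I)·e^(rT) = (189.81 − 8.9421) · e^(0.0434·16/12)
= 180.8679 · e^0.057867 = 180.8679 × 1.059574 = ¥191.64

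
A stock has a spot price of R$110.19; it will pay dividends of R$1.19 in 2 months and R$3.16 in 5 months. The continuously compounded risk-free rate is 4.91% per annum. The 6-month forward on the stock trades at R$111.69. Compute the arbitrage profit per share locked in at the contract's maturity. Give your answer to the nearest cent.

R$3.14 per share

PV(dividends) I = 1.19·e^(−0.0491·2/12) + 3.16·e^(−0.0491·5/12) = 4.2763
Fair forward F* = (S − I)·e^(rT) = (110.19 − 4.2763)·e^0.024550 = 105.9137 × 1.024854 = 108.5461
Market R$111.69 > fair 108.5461: forward overpriced → cash-and-carry (borrow at r, buy the stock and collect the dividends, short the forward).
Profit at T = |F_mkt − F*| = |111.69 − 108.5461| = R$3.14 per share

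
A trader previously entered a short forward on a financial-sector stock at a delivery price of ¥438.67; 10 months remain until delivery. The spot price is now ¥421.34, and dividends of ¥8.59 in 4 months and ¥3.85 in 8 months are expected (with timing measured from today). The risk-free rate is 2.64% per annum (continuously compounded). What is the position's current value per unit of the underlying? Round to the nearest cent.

¥20.08

PV(remaining dividends) I = 8.59·e^(−0.0264·4/12) + 3.85·e^(−0.0264·8/12) = 12.2976
Current forward F = (S − I)·e^(rT) = (421.34 − 12.2976)·e^(0.0264·10/12) = 409.0424 × 1.022244 = 418.1411
Value (long) = (F − K)·e^(−rT) = (418.1411 − 438.67) × 0.978240 = -20.0822
Short position value = −(long value) = ¥20.08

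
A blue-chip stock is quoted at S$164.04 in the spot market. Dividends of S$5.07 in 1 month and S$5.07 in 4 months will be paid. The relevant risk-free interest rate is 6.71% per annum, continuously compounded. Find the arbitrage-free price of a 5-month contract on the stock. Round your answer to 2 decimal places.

S$158.41

PV(dividends) I = 5.07·e^(−0.0671·1/12) + 5.07·e^(−0.0671·4/12)
I = 5.0417 + 4.9579 = 9.9996
F = (S − I)·e^(rT) = (164.04 − 9.9996) · e^(0.0671·5/12)
= 154.0404 · e^0.027958 = 154.0404 × 1.028352 = S$158.41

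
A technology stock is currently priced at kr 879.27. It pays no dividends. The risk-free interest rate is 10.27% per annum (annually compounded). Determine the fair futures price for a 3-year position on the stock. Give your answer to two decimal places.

F = S · (1+r)^T
= 879.27 × 1.340825
F = kr 1,178.95

kr 1,178.95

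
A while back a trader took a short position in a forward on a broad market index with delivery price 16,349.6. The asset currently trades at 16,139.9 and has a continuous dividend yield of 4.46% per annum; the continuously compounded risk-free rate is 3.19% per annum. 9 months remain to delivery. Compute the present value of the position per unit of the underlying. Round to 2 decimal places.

Current fair forward for the remaining 9 months: F = S·e^((r − q)·T), (r − q) = 0.0319 − 0.0446 = -0.0127
F = 16139.9 · e^(-0.0127 × 9/12) = 16139.9 × 0.99052022 = 15986.8973
Value of long forward = (F − K)·e^(−rT) = (15986.8973 − 16349.6) · e^(−0.0319·9/12)
= -362.7027 × 0.97635893 = -354.13
Short position value = −(long value) = 354.13

354.13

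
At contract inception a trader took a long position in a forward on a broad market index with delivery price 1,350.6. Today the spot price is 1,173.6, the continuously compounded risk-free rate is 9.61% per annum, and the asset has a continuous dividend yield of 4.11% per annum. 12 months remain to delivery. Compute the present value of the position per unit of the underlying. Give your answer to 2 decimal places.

Current fair forward for the remaining 12 months: F = S·e^((r − q)·T), (r − q) = 0.0961 − 0.0411 = 0.0550
F = 1173.6 · e^(0.0550 × 12/12) = 1173.6 × 1.05654061 = 1239.9561
Value of long forward = (F − K)·e^(−rT) = (1239.9561 − 1350.6) · e^(−0.0961·12/12)
= -110.6439 × 0.90837317 = -100.51

-100.51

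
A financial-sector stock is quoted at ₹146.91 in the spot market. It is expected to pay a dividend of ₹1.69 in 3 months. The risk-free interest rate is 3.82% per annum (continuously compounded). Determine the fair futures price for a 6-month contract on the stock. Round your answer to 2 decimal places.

PV(dividends) I = 1.69·e^(−0.0382·3/12)
I = 1.6739
F = (S − I)·e^(rT) = (146.91 − 1.6739) · e^(0.0382·6/12)
= 145.2361 · e^0.019100 = 145.2361 × 1.019284 = ₹148.04

₹148.04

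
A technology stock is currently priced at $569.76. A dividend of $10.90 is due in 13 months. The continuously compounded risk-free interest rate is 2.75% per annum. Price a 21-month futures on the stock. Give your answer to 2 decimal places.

$586.75

PV(dividends) I = 10.90·e^(−0.0275·13/12)
I = 10.5801
F = (S − I)·e^(rT) = (569.76 − 10.5801) · e^(0.0275·21/12)
= 559.1799 · e^0.048125 = 559.1799 × 1.049302 = $586.75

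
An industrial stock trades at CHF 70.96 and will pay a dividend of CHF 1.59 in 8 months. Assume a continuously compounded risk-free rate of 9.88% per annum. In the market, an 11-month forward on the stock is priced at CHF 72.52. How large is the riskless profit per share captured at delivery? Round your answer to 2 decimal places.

PV(dividends) I = 1.59·e^(−0.0988·8/12) = 1.4886
Fair forward F* = (S − I)·e^(rT) = (70.96 − 1.4886)·e^0.090567 = 69.4714 × 1.094795 = 76.0569
Market CHF 72.52 < fair 76.0569: forward underpriced → reverse cash-and-carry (short the stock, invest proceeds at r, pay the dividends, go long the forward).
Profit at T = |F_mkt − F*| = |72.52 − 76.0569| = CHF 3.54 per share

CHF 3.54 per share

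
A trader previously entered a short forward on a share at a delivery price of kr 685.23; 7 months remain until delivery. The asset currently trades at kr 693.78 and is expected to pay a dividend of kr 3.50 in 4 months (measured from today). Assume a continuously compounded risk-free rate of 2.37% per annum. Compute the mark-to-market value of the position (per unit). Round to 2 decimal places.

PV(remaining dividends) I = 3.50·e^(−0.0237·4/12) = 3.4725
Current forward F = (S − I)·e^(rT) = (693.78 − 3.4725)·e^(0.0237·7/12) = 690.3075 × 1.013921 = 699.9173
Value (long) = (F − K)·e^(−rT) = (699.9173 − 685.23) × 0.986270 = 14.4856
Short position value = −(long value) = -kr 14.49

-kr 14.49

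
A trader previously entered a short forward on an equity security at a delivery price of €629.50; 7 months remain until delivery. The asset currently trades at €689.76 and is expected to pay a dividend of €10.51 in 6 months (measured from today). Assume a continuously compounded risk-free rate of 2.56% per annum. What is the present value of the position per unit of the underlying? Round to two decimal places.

PV(remaining dividends) I = 10.51·e^(−0.0256·6/12) = 10.3763
Current forward F = (S − I)·e^(rT) = (689.76 − 10.3763)·e^(0.0256·7/12) = 679.3837 × 1.015045 = 689.6050
Value (long) = (F − K)·e^(−rT) = (689.6050 − 629.50) × 0.985178 = 59.2141
Short position value = −(long value) = -€59.21

-€59.21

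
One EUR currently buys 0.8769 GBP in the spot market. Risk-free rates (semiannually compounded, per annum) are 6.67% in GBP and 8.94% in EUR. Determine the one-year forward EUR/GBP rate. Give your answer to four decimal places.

0.8579

By covered interest parity, F = S · (1+r_GBP/2)^(2T) / (1+r_EUR/2)^(2T)
= 0.8769 × 1.067812 / 1.091398 = 0.8769 × 0.978389
F = 0.8579 GBP per EUR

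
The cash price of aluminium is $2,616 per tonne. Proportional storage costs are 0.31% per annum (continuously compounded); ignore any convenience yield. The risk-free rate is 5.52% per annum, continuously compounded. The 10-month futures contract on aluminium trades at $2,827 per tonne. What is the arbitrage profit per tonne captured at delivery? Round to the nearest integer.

$81 per tonne

Fair futures: F* = S·e^(carry·T), with carry = (r + u) = 0.0552 + 0.0031 = 0.0583
F* = 2616 · e^(0.0583 × 10/12) = 2616 · e^0.048583 = 2616 × 1.049783 = $2746.2323
Market $2827 > fair $2746.2323: forward overpriced → cash-and-carry (buy spot, short the forward).
At maturity, profit = |F_mkt − F*| = |2827 − 2746.2323| = $81 per tonne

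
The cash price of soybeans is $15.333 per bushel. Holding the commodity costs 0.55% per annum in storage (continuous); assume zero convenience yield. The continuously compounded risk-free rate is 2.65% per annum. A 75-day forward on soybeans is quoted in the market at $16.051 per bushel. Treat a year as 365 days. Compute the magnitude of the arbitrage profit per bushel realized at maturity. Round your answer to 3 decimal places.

Fair forward: F* = S·e^(carry·T), with carry = (r + u) = 0.0265 + 0.0055 = 0.0320
F* = 15.333 · e^(0.0320 × 75/365) = 15.333 · e^0.006575 = 15.333 × 1.006597 = $15.4342
Market $16.051 > fair $15.4342: forward overpriced → cash-and-carry (buy spot, short the forward).
At maturity, profit = |F_mkt − F*| = |16.051 − 15.4342| = $0.617 per bushel

$0.617 per bushel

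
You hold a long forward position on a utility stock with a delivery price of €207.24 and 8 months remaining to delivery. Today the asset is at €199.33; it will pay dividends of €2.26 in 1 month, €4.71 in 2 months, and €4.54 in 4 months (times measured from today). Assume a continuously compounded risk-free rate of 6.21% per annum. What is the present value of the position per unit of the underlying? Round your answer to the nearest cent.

-€10.86

PV(remaining dividends) I = 2.26·e^(−0.0621·1/12) + 4.71·e^(−0.0621·2/12) + 4.54·e^(−0.0621·4/12) = 11.3568
Current forward F = (S − I)·e^(rT) = (199.33 − 11.3568)·e^(0.0621·8/12) = 187.9732 × 1.042269 = 195.9186
Value (long) = (F − K)·e^(−rT) = (195.9186 − 207.24) × 0.959445 = -10.8623
Value = -€10.86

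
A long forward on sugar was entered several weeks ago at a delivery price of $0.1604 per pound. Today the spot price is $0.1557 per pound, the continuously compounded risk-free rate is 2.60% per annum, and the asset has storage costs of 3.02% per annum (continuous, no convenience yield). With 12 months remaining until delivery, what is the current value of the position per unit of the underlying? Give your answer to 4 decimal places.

$0.0042 per pound

Current fair forward for the remaining 12 months: F = S·e^((r + u)·T), (r + u) = 0.0260 + 0.0302 = 0.0562
F = 0.1557 · e^(0.0562 × 12/12) = 0.1557 × 1.057809 = 0.1647
Value of long forward = (F − K)·e^(−rT) = (0.1647 − 0.1604) · e^(−0.0260·12/12)
= 0.0043 × 0.974335 = 0.0042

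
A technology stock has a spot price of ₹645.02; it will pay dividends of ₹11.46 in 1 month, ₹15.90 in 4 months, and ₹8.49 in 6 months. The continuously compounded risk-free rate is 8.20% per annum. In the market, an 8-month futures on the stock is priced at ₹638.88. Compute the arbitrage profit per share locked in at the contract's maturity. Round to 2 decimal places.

PV(dividends) I = 11.46·e^(−0.0820·1/12) + 15.90·e^(−0.0820·4/12) + 8.49·e^(−0.0820·6/12) = 35.0022
Fair futures F* = (S − I)·e^(rT) = (645.02 − 35.0022)·e^0.054667 = 610.0178 × 1.056189 = 644.2941
Market ₹638.88 < fair 644.2941: forward underpriced → reverse cash-and-carry (short the stock, invest proceeds at r, pay the dividends, go long the forward).
Profit at T = |F_mkt − F*| = |638.88 − 644.2941| = ₹5.41 per share

₹5.41 per share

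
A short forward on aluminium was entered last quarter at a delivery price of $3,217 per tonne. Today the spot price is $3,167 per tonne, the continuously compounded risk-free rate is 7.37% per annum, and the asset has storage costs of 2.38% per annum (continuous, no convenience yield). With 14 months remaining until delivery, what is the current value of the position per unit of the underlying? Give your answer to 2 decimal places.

Current fair forward for the remaining 14 months: F = S·e^((r + u)·T), (r + u) = 0.0737 + 0.0238 = 0.0975
F = 3167 · e^(0.0975 × 14/12) = 3167 × 1.12047197 = 3548.5347
Value of long forward = (F − K)·e^(−rT) = (3548.5347 − 3217) · e^(−0.0737·14/12)
= 331.5347 × 0.91760952 = 304.22
Short position value = −(long value) = -$304.22

-$304.22 per tonne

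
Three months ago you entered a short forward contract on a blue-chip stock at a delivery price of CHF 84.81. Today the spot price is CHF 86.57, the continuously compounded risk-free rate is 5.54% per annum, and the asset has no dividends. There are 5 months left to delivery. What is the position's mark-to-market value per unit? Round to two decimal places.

Current fair forward for the remaining 5 months: F = S·e^(r·T), r = 0.0554
F = 86.57 · e^(0.0554 × 5/12) = 86.57 × 1.023352 = 88.5916
Value of long forward = (F − K)·e^(−rT) = (88.5916 − 84.81) · e^(−0.0554·5/12)
= 3.7816 × 0.977181 = 3.70
Short position value = −(long value) = -CHF 3.70

-CHF 3.70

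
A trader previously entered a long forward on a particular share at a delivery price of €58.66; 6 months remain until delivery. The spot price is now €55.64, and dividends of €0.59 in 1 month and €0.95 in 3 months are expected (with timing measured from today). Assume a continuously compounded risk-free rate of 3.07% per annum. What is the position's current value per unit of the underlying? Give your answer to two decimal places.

-€3.66

PV(remaining dividends) I = 0.59·e^(−0.0307·1/12) + 0.95·e^(−0.0307·3/12) = 1.5312
Current forward F = (S − I)·e^(rT) = (55.64 − 1.5312)·e^(0.0307·6/12) = 54.1088 × 1.015468 = 54.9458
Value (long) = (F − K)·e^(−rT) = (54.9458 − 58.66) × 0.984767 = -3.6576
Value = -€3.66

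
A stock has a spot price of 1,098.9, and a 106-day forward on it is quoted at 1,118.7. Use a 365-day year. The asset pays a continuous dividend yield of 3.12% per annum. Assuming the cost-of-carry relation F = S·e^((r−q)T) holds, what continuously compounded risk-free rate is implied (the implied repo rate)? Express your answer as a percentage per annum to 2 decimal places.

From F = S·e^((r−q)T): (r − q) = ln(F/S)/T
ln(1118.7/1098.9) = ln(1.018018) = 0.017858
(r − q) = 0.017858 / (106/365) = 0.061492
r = ln(F/S)/T + q = 0.061492 + 0.0312 = 0.092692
r = 9.27%

9.27%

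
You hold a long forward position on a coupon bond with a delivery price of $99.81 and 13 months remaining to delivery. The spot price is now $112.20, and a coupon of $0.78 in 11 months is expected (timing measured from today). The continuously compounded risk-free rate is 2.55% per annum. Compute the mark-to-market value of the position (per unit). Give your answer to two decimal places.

$14.35

PV(remaining coupons) I = 0.78·e^(−0.0255·11/12) = 0.7620
Current forward F = (S − I)·e^(rT) = (112.20 − 0.7620)·e^(0.0255·13/12) = 111.4380 × 1.028010 = 114.5594
Value (long) = (F − K)·e^(−rT) = (114.5594 − 99.81) × 0.972753 = 14.3475
Value = $14.35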